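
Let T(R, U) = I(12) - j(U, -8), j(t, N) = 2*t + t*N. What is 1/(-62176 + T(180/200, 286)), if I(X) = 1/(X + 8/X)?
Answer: -38/2297477 ≈ -1.6540e-5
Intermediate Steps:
j(t, N) = 2*t + N*t
T(R, U) = 3/38 + 6*U (T(R, U) = 12/(8 + 12²) - U*(2 - 8) = 12/(8 + 144) - U*(-6) = 12/152 - (-6)*U = 12*(1/152) + 6*U = 3/38 + 6*U)
1/(-62176 + T(180/200, 286)) = 1/(-62176 + (3/38 + 6*286)) = 1/(-62176 + (3/38 + 1716)) = 1/(-62176 + 65211/38) = 1/(-2297477/38) = -38/2297477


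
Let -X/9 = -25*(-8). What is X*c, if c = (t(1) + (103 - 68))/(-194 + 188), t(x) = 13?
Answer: 14400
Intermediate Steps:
X = -1800 (X = -(-225)*(-8) = -9*200 = -1800)
c = -8 (c = (13 + (103 - 68))/(-194 + 188) = (13 + 35)/(-6) = 48*(-1/6) = -8)
X*c = -1800*(-8) = 14400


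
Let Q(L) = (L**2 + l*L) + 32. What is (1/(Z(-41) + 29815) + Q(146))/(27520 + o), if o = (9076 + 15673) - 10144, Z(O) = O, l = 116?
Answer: 1139867817/1254229750 ≈ 0.90882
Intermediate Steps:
Q(L) = 32 + L**2 + 116*L (Q(L) = (L**2 + 116*L) + 32 = 32 + L**2 + 116*L)
o = 14605 (o = 24749 - 10144 = 14605)
(1/(Z(-41) + 29815) + Q(146))/(27520 + o) = (1/(-41 + 29815) + (32 + 146**2 + 116*146))/(27520 + 14605) = (1/29774 + (32 + 21316 + 16936))/42125 = (1/29774 + 38284)*(1/42125) = (1139867817/29774)*(1/42125) = 1139867817/1254229750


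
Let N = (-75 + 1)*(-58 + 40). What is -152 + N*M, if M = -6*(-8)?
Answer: 63784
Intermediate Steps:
M = 48
N = 1332 (N = -74*(-18) = 1332)
-152 + N*M = -152 + 1332*48 = -152 + 63936 = 63784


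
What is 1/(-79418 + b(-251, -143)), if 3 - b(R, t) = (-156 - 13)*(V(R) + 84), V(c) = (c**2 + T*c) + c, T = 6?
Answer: 1/10285017 ≈ 9.7229e-8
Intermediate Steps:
V(c) = c**2 + 7*c (V(c) = (c**2 + 6*c) + c = c**2 + 7*c)
b(R, t) = 14199 + 169*R*(7 + R) (b(R, t) = 3 - (-156 - 13)*(R*(7 + R) + 84) = 3 - (-169)*(84 + R*(7 + R)) = 3 - (-14196 - 169*R*(7 + R)) = 3 + (14196 + 169*R*(7 + R)) = 14199 + 169*R*(7 + R))
1/(-79418 + b(-251, -143)) = 1/(-79418 + (14199 + 169*(-251)*(7 - 251))) = 1/(-79418 + (14199 + 169*(-251)*(-244))) = 1/(-79418 + (14199 + 10350236)) = 1/(-79418 + 10364435) = 1/10285017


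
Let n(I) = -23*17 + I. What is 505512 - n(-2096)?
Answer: 507999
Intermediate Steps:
n(I) = -391 + I
505512 - n(-2096) = 505512 - (-391 - 2096) = 505512 - 1*(-2487) = 505512 + 2487 = 507999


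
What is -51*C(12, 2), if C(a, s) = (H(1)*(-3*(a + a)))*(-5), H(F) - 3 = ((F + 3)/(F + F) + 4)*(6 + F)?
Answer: -826200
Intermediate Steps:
H(F) = 3 + (4 + (3 + F)/(2*F))*(6 + F) (H(F) = 3 + ((F + 3)/(F + F) + 4)*(6 + F) = 3 + ((3 + F)/((2*F)) + 4)*(6 + F) = 3 + ((3 + F)*(1/(2*F)) + 4)*(6 + F) = 3 + ((3 + F)/(2*F) + 4)*(6 + F) = 3 + (4 + (3 + F)/(2*F))*(6 + F))
C(a, s) = 1350*a (C(a, s) = (((9/2)*(2 + 1*(7 + 1))/1)*(-3*(a + a)))*(-5) = (((9/2)*1*(2 + 1*8))*(-6*a))*(-5) = (((9/2)*1*(2 + 8))*(-6*a))*(-5) = (((9/2)*1*10)*(-6*a))*(-5) = (45*(-6*a))*(-5) = -270*a*(-5) = 1350*a)
-51*C(12, 2) = -68850*12 = -51*16200 = -826200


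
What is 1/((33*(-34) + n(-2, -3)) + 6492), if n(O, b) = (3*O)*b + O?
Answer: 1/5386 ≈ 0.00018567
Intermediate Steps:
n(O, b) = O + 3*O*b (n(O, b) = 3*O*b + O = O + 3*O*b)
1/((33*(-34) + n(-2, -3)) + 6492) = 1/((33*(-34) - 2*(1 + 3*(-3))) + 6492) = 1/((-1122 - 2*(1 - 9)) + 6492) = 1/((-1122 - 2*(-8)) + 6492) = 1/((-1122 + 16) + 6492) = 1/(-1106 + 6492) = 1/5386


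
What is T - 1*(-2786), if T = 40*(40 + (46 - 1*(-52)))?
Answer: 8306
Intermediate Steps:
T = 5520 (T = 40*(40 + (46 + 52)) = 40*(40 + 98) = 40*138 = 5520)
T - 1*(-2786) = 5520 - 1*(-2786) = 5520 + 2786 = 8306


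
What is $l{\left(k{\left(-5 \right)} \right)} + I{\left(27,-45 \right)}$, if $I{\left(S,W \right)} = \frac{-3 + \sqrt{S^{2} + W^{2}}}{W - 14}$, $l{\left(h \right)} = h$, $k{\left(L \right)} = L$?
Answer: $- \frac{292}{59} - \frac{9 \sqrt{34}}{59} \approx -5.8386$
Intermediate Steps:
$I{\left(S,W \right)} = \frac{-3 + \sqrt{S^{2} + W^{2}}}{-14 + W}$
$l{\left(k{\left(-5 \right)} \right)} + I{\left(27,-45 \right)} = -5 + \frac{-3 + \sqrt{27^{2} + \left(-45\right)^{2}}}{-14 - 45} = -5 + \frac{-3 + \sqrt{729 + 2025}}{-59} = -5 - \frac{-3 + \sqrt{2754}}{59} = -5 - \frac{-3 + 9 \sqrt{34}}{59} = -5 + \left(\frac{3}{59} - \frac{9 \sqrt{34}}{59}\right) = - \frac{292}{59} - \frac{9 \sqrt{34}}{59}$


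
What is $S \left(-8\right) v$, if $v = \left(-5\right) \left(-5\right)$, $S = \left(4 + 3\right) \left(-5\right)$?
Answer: $7000$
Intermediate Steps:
$S = -35$ ($S = 7 \left(-5\right) = -35$)
$v = 25$
$S \left(-8\right) v = \left(-35\right) \left(-8\right) 25 = 280 \cdot 25 = 7000$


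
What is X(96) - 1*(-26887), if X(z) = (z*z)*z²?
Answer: 84961543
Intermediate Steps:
X(z) = z⁴ (X(z) = z²*z² = z⁴)
X(96) - 1*(-26887) = 96⁴ - 1*(-26887) = 84934656 + 26887 = 84961543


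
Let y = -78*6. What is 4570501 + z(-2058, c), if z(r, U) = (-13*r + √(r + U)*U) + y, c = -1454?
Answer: 4596787 - 2908*I*√878 ≈ 4.5968e+6 - 86167.0*I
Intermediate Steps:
y = -468
z(r, U) = -468 - 13*r + U*√(U + r) (z(r, U) = (-13*r + √(r + U)*U) - 468 = (-13*r + √(U + r)*U) - 468 = (-13*r + U*√(U + r)) - 468 = -468 - 13*r + U*√(U + r))
4570501 + z(-2058, c) = 4570501 + (-468 - 13*(-2058) - 1454*√(-1454 - 2058)) = 4570501 + (-468 + 26754 - 2908*I*√878) = 4570501 + (26286 - 2908*I*√878) = 4596787 - 2908*I*√878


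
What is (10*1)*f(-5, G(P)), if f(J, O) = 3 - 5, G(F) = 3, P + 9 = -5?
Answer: -20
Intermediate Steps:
P = -14 (P = -9 - 5 = -14)
f(J, O) = -2
(10*1)*f(-5, G(P)) = (10*1)*(-2) = 10*(-2) = -20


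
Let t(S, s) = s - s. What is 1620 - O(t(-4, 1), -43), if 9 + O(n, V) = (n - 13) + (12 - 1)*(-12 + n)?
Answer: 1774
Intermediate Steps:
t(S, s) = 0
O(n, V) = -154 + 12*n (O(n, V) = -9 + ((n - 13) + (12 - 1)*(-12 + n)) = -9 + ((-13 + n) + 11*(-12 + n)) = -9 + ((-13 + n) + (-132 + 11*n)) = -9 + (-145 + 12*n) = -154 + 12*n)
1620 - O(t(-4, 1), -43) = 1620 - (-154 + 12*0) = 1620 - (-154 + 0) = 1620 - 1*(-154) = 1620 + 154 = 1774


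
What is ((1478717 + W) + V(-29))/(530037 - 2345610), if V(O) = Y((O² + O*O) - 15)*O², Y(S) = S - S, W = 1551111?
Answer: -3029828/1815573 ≈ -1.6688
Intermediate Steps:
Y(S) = 0
V(O) = 0 (V(O) = 0*O² = 0)
((1478717 + W) + V(-29))/(530037 - 2345610) = ((1478717 + 1551111) + 0)/(530037 - 2345610) = (3029828 + 0)/(-1815573) = 3029828*(-1/1815573) = -3029828/1815573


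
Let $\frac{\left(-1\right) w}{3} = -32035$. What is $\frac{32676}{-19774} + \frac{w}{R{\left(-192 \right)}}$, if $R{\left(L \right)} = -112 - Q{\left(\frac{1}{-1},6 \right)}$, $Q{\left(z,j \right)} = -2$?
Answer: $- \frac{190397463}{217514} \approx -875.33$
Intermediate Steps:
$w = 96105$ ($w = \left(-3\right) \left(-32035\right) = 96105$)
$R{\left(L \right)} = -110$ ($R{\left(L \right)} = -112 - -2 = -112 + 2 = -110$)
$\frac{32676}{-19774} + \frac{w}{R{\left(-192 \right)}} = \frac{32676}{-19774} + \frac{96105}{-110} = 32676 \left(- \frac{1}{19774}\right) + 96105 \left(- \frac{1}{110}\right) = - \frac{16338}{9887} - \frac{19221}{22} = - \frac{190397463}{217514}$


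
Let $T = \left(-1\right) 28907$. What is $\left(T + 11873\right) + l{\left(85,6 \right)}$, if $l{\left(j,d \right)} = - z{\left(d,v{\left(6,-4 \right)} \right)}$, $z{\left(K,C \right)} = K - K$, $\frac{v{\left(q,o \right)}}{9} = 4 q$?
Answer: $-17034$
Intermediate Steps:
$v{\left(q,o \right)} = 36 q$ ($v{\left(q,o \right)} = 9 \cdot 4 q = 36 q$)
$z{\left(K,C \right)} = 0$
$T = -28907$
$l{\left(j,d \right)} = 0$ ($l{\left(j,d \right)} = \left(-1\right) 0 = 0$)
$\left(T + 11873\right) + l{\left(85,6 \right)} = \left(-28907 + 11873\right) + 0 = -17034 + 0 = -17034$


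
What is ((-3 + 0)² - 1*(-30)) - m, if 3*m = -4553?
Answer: 4670/3 ≈ 1556.7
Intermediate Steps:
m = -4553/3 (m = (⅓)*(-4553) = -4553/3 ≈ -1517.7)
((-3 + 0)² - 1*(-30)) - m = ((-3 + 0)² - 1*(-30)) - 1*(-4553/3) = ((-3)² + 30) + 4553/3 = (9 + 30) + 4553/3 = 39 + 4553/3 = 4670/3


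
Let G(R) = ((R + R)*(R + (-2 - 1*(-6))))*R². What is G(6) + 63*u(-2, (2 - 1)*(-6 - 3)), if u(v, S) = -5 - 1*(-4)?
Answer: 4257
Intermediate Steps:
u(v, S) = -1 (u(v, S) = -5 + 4 = -1)
G(R) = 2*R³*(4 + R) (G(R) = ((2*R)*(R + (-2 + 6)))*R² = ((2*R)*(R + 4))*R² = ((2*R)*(4 + R))*R² = (2*R*(4 + R))*R² = 2*R³*(4 + R))
G(6) + 63*u(-2, (2 - 1)*(-6 - 3)) = 2*6³*(4 + 6) + 63*(-1) = 2*216*10 - 63 = 4320 - 63 = 4257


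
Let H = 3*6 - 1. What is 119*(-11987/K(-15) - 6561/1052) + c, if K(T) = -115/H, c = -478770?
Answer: -32500696433/120980 ≈ -2.6865e+5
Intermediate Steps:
H = 17 (H = 18 - 1 = 17)
K(T) = -115/17
119*(-11987/K(-15) - 6561/1052) + c = 119*(-11987/(-115/17) - 6561/1052) - 478770 = 119*(-11987*(-17/115) - 6561*1/1052) - 478770 = 119*(203779/115 - 6561/1052) - 478770 = 119*(213620993/120980) - 478770 = 25420898167/120980 - 478770 = -32500696433/120980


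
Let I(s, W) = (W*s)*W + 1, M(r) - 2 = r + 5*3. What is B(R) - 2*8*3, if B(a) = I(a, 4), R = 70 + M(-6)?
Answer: 1249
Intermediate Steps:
M(r) = 17 + r (M(r) = 2 + (r + 5*3) = 2 + (r + 15) = 2 + (15 + r) = 17 + r)
I(s, W) = 1 + s*W² (I(s, W) = s*W² + 1 = 1 + s*W²)
R = 81 (R = 70 + (17 - 6) = 70 + 11 = 81)
B(a) = 1 + 16*a (B(a) = 1 + a*4² = 1 + a*16 = 1 + 16*a)
B(R) - 2*8*3 = (1 + 16*81) - 2*8*3 = (1 + 1296) - 16*3 = 1297 - 48 = 1249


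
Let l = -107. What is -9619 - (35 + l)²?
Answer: -14803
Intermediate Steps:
-9619 - (35 + l)² = -9619 - (35 - 107)² = -9619 - 1*(-72)² = -9619 - 1*5184 = -9619 - 5184 = -14803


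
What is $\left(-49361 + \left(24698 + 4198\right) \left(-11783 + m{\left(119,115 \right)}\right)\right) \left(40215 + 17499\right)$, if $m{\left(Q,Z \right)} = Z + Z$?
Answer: $-19269830175186$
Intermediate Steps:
$m{\left(Q,Z \right)} = 2 Z$
$\left(-49361 + \left(24698 + 4198\right) \left(-11783 + m{\left(119,115 \right)}\right)\right) \left(40215 + 17499\right) = \left(-49361 + \left(24698 + 4198\right) \left(-11783 + 2 \cdot 115\right)\right) \left(40215 + 17499\right) = \left(-49361 + 28896 \left(-11783 + 230\right)\right) 57714 = \left(-49361 + 28896 \left(-11553\right)\right) 57714 = \left(-49361 - 333835488\right) 57714 = \left(-333884849\right) 57714 = -19269830175186$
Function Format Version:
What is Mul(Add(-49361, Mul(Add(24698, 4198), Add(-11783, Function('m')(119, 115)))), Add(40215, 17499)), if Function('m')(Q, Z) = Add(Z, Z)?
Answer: -19269830175186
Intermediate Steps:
Function('m')(Q, Z) = Mul(2, Z)
Mul(Add(-49361, Mul(Add(24698, 4198), Add(-11783, Function('m')(119, 115)))), Add(40215, 17499)) = Mul(Add(-49361, Mul(Add(24698, 4198), Add(-11783, Mul(2, 115)))), Add(40215, 17499)) = Mul(Add(-49361, Mul(28896, Add(-11783, 230))), 57714) = Mul(Add(-49361, Mul(28896, -11553)), 57714) = Mul(Add(-49361, -333835488), 57714) = Mul(-333884849, 57714) = -19269830175186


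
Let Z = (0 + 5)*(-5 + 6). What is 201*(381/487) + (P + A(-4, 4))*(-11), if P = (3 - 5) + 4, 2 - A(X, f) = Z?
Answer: 81938/487 ≈ 168.25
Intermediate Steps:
Z = 5 (Z = 5*1 = 5)
A(X, f) = -3 (A(X, f) = 2 - 1*5 = 2 - 5 = -3)
P = 2 (P = -2 + 4 = 2)
201*(381/487) + (P + A(-4, 4))*(-11) = 201*(381/487) + (2 - 3)*(-11) = 201*(381*(1/487)) - 1*(-11) = 201*(381/487) + 11 = 76581/487 + 11 = 81938/487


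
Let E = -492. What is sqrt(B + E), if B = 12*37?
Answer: 4*I*sqrt(3) ≈ 6.9282*I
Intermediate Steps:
B = 444
sqrt(B + E) = sqrt(444 - 492) = sqrt(-48) = 4*I*sqrt(3)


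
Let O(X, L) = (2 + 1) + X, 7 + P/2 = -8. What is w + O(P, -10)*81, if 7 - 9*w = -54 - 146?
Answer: -2164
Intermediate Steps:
w = 23 (w = 7/9 - (-54 - 146)/9 = 7/9 - ⅑*(-200) = 7/9 + 200/9 = 23)
P = -30 (P = -14 + 2*(-8) = -14 - 16 = -30)
O(X, L) = 3 + X
w + O(P, -10)*81 = 23 + (3 - 30)*81 = 23 - 27*81 = 23 - 2187 = -2164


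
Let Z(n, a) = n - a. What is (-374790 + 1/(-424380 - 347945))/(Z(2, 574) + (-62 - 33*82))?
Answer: 289459686751/2579565500 ≈ 112.21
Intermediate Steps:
(-374790 + 1/(-424380 - 347945))/(Z(2, 574) + (-62 - 33*82)) = (-374790 + 1/(-424380 - 347945))/((2 - 1*574) + (-62 - 33*82)) = (-374790 + 1/(-772325))/((2 - 574) + (-62 - 2706)) = (-374790 - 1/772325)/(-572 - 2768) = -289459686751/772325/(-3340) = -289459686751/772325*(-1/3340) = 289459686751/2579565500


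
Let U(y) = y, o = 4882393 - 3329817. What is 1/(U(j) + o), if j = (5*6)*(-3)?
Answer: 1/1552486 ≈ 6.4413e-7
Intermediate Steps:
o = 1552576
j = -90 (j = 30*(-3) = -90)
1/(U(j) + o) = 1/(-90 + 1552576) = 1/1552486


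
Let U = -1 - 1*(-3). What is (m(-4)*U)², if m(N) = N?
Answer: 64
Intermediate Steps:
U = 2 (U = -1 + 3 = 2)
(m(-4)*U)² = (-4*2)² = (-8)² = 64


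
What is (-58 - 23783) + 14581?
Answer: -9260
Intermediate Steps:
(-58 - 23783) + 14581 = -23841 + 14581 = -9260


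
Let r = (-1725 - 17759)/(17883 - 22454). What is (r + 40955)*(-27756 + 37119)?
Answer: 1752985699407/4571 ≈ 3.8350e+8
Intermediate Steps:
r = 19484/4571 (r = -19484/(-4571) = -19484*(-1/4571) = 19484/4571 ≈ 4.2625)
(r + 40955)*(-27756 + 37119) = (19484/4571 + 40955)*(-27756 + 37119) = (187224789/4571)*9363 = 1752985699407/4571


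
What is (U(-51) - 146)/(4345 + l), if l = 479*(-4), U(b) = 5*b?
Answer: -401/2429 ≈ -0.16509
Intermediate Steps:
l = -1916
(U(-51) - 146)/(4345 + l) = (5*(-51) - 146)/(4345 - 1916) = (-255 - 146)/2429 = -401*1/2429 = -401/2429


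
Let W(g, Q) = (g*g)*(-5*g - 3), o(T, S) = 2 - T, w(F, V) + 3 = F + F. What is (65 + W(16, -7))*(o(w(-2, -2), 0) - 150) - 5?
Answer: 2986798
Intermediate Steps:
w(F, V) = -3 + 2*F (w(F, V) = -3 + (F + F) = -3 + 2*F)
W(g, Q) = g²*(-3 - 5*g)
(65 + W(16, -7))*(o(w(-2, -2), 0) - 150) - 5 = (65 + 16²*(-3 - 5*16))*((2 - (-3 + 2*(-2))) - 150) - 5 = (65 + 256*(-3 - 80))*((2 - (-3 - 4)) - 150) - 5 = (65 + 256*(-83))*((2 - 1*(-7)) - 150) - 5 = (65 - 21248)*((2 + 7) - 150) - 5 = -21183*(9 - 150) - 5 = -21183*(-141) - 5 = 2986803 - 5 = 2986798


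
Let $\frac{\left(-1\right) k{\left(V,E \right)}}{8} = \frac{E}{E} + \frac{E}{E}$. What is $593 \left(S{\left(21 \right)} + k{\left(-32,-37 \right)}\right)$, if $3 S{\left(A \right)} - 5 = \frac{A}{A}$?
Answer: $-8302$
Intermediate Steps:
$S{\left(A \right)} = 2$ ($S{\left(A \right)} = \frac{5}{3} + \frac{A \frac{1}{A}}{3} = \frac{5}{3} + \frac{1}{3} \cdot 1 = \frac{5}{3} + \frac{1}{3} = 2$)
$k{\left(V,E \right)} = -16$ ($k{\left(V,E \right)} = - 8 \left(\frac{E}{E} + \frac{E}{E}\right) = - 8 \left(1 + 1\right) = \left(-8\right) 2 = -16$)
$593 \left(S{\left(21 \right)} + k{\left(-32,-37 \right)}\right) = 593 \left(2 - 16\right) = 593 \left(-14\right) = -8302$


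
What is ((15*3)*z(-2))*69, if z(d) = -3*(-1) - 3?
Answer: 0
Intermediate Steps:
z(d) = 0 (z(d) = 3 - 3 = 0)
((15*3)*z(-2))*69 = ((15*3)*0)*69 = (45*0)*69 = 0*69 = 0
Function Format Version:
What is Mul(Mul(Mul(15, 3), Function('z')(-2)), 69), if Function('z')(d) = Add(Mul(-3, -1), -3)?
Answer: 0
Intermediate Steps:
Function('z')(d) = 0 (Function('z')(d) = Add(3, -3) = 0)
Mul(Mul(Mul(15, 3), Function('z')(-2)), 69) = Mul(Mul(Mul(15, 3), 0), 69) = Mul(Mul(45, 0), 69) = Mul(0, 69) = 0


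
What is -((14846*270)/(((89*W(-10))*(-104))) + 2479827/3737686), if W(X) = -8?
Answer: -145825399479/2661232432 ≈ -54.796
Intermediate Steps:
-((14846*270)/(((89*W(-10))*(-104))) + 2479827/3737686) = -((14846*270)/(((89*(-8))*(-104))) + 2479827/3737686) = -(4008420/((-712*(-104))) + 2479827*(1/3737686)) = -(4008420/74048 + 2479827/3737686) = -(4008420*(1/74048) + 2479827/3737686) = -(77085/1424 + 2479827/3737686) = -1*145825399479/2661232432 = -145825399479/2661232432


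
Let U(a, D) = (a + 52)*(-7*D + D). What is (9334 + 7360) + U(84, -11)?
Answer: 25670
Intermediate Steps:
U(a, D) = -6*D*(52 + a) (U(a, D) = (52 + a)*(-6*D) = -6*D*(52 + a))
(9334 + 7360) + U(84, -11) = (9334 + 7360) - 6*(-11)*(52 + 84) = 16694 - 6*(-11)*136 = 16694 + 8976 = 25670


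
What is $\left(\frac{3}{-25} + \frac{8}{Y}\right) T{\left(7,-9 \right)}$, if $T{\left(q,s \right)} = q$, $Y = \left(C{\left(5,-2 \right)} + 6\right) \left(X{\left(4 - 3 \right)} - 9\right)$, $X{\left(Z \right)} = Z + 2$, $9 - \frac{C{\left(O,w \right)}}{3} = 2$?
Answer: $- \frac{2401}{2025} \approx -1.1857$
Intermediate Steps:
$C{\left(O,w \right)} = 21$ ($C{\left(O,w \right)} = 27 - 6 = 21$)
$X{\left(Z \right)} = 2 + Z$
$Y = -162$ ($Y = \left(21 + 6\right) \left(\left(2 + \left(4 - 3\right)\right) - 9\right) = 27 \left(\left(2 + 1\right) - 9\right) = 27 \left(3 - 9\right) = 27 \left(-6\right) = -162$)
$\left(\frac{3}{-25} + \frac{8}{Y}\right) T{\left(7,-9 \right)} = \left(\frac{3}{-25} + \frac{8}{-162}\right) 7 = \left(3 \left(- \frac{1}{25}\right) + 8 \left(- \frac{1}{162}\right)\right) 7 = \left(- \frac{3}{25} - \frac{4}{81}\right) 7 = \left(- \frac{343}{2025}\right) 7 = - \frac{2401}{2025}$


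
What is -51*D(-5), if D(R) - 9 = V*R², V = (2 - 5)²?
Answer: -11934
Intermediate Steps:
V = 9 (V = (-3)² = 9)
D(R) = 9 + 9*R²
-51*D(-5) = -51*(9 + 9*(-5)²) = -51*(9 + 9*25) = -51*(9 + 225) = -51*234 = -11934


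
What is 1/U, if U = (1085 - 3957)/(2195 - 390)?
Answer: -1805/2872 ≈ -0.62848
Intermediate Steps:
U = -2872/1805 ≈ -1.5911
1/U = 1/(-2872/1805) = -1805/2872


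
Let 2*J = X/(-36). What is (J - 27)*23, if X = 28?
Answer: -11339/18 ≈ -629.94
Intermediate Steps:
J = -7/18 (J = (28/(-36))/2 = (28*(-1/36))/2 = (½)*(-7/9) = -7/18 ≈ -0.38889)
(J - 27)*23 = (-7/18 - 27)*23 = -493/18*23 = -11339/18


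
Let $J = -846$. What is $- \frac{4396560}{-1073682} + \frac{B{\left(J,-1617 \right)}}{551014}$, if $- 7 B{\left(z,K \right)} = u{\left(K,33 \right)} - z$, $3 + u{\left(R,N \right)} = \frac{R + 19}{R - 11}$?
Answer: $\frac{328643906777539}{80262274038012} \approx 4.0946$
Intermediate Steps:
$u{\left(R,N \right)} = -3 + \frac{19 + R}{-11 + R}$ ($u{\left(R,N \right)} = -3 + \frac{R + 19}{R - 11} = -3 + \frac{19 + R}{-11 + R}$)
$B{\left(z,K \right)} = \frac{z}{7} - \frac{2 \left(26 - K\right)}{7 \left(-11 + K\right)}$ ($B{\left(z,K \right)} = - \frac{\frac{2 \left(26 - K\right)}{-11 + K} - z}{7} = - \frac{- z + \frac{2 \left(26 - K\right)}{-11 + K}}{7} = \frac{z}{7} - \frac{2 \left(26 - K\right)}{7 \left(-11 + K\right)}$)
$- \frac{4396560}{-1073682} + \frac{B{\left(J,-1617 \right)}}{551014} = - \frac{4396560}{-1073682} + \frac{\frac{1}{7} \frac{1}{-11 - 1617} \left(-52 + 2 \left(-1617\right) - 846 \left(-11 - 1617\right)\right)}{551014} = \left(-4396560\right) \left(- \frac{1}{1073682}\right) + \frac{-52 - 3234 - -1377288}{7 \left(-1628\right)} \frac{1}{551014} = \frac{732760}{178947} + \frac{1}{7} \left(- \frac{1}{1628}\right) \left(-52 - 3234 + 1377288\right) \frac{1}{551014} = \frac{732760}{178947} + \frac{1}{7} \left(- \frac{1}{1628}\right) 1374002 \cdot \frac{1}{551014} = \frac{732760}{178947} - \frac{98143}{448525396} = \frac{328643906777539}{80262274038012}$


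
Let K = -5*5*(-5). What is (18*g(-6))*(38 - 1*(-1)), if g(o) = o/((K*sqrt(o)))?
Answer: 702*I*sqrt(6)/125 ≈ 13.756*I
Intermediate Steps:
K = 125 (K = -25*(-5) = 125)
g(o) = sqrt(o)/125 (g(o) = o/((125*sqrt(o))) = o*(1/(125*sqrt(o))) = sqrt(o)/125)
(18*g(-6))*(38 - 1*(-1)) = (18*(sqrt(-6)/125))*(38 - 1*(-1)) = (18*((I*sqrt(6))/125))*(38 + 1) = (18*(I*sqrt(6)/125))*39 = (18*I*sqrt(6)/125)*39 = 702*I*sqrt(6)/125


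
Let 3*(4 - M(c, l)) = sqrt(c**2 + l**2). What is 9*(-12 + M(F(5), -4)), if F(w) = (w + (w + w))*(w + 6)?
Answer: -72 - 3*sqrt(27241) ≈ -567.15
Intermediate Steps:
F(w) = 3*w*(6 + w) (F(w) = (w + 2*w)*(6 + w) = (3*w)*(6 + w) = 3*w*(6 + w))
M(c, l) = 4 - sqrt(c**2 + l**2)/3
9*(-12 + M(F(5), -4)) = 9*(-12 + (4 - sqrt((3*5*(6 + 5))**2 + (-4)**2)/3)) = 9*(-12 + (4 - sqrt((3*5*11)**2 + 16)/3)) = 9*(-12 + (4 - sqrt(165**2 + 16)/3)) = 9*(-12 + (4 - sqrt(27225 + 16)/3)) = 9*(-12 + (4 - sqrt(27241)/3)) = 9*(-8 - sqrt(27241)/3) = -72 - 3*sqrt(27241)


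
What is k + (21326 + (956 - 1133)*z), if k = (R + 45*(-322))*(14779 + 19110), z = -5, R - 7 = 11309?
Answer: -107541475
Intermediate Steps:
R = 11316 (R = 7 + 11309 = 11316)
k = -107563686 (k = (11316 + 45*(-322))*(14779 + 19110) = (11316 - 14490)*33889 = -3174*33889 = -107563686)
k + (21326 + (956 - 1133)*z) = -107563686 + (21326 + (956 - 1133)*(-5)) = -107563686 + (21326 - 177*(-5)) = -107563686 + (21326 + 885) = -107563686 + 22211 = -107541475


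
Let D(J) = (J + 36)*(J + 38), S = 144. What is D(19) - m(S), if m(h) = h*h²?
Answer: -2982849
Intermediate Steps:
m(h) = h³
D(J) = (36 + J)*(38 + J)
D(19) - m(S) = (1368 + 19² + 74*19) - 1*144³ = (1368 + 361 + 1406) - 1*2985984 = 3135 - 2985984 = -2982849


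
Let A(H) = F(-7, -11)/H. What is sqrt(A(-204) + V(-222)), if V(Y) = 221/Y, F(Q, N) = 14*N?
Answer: I*sqrt(856698)/1887 ≈ 0.4905*I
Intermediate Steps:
A(H) = -154/H (A(H) = (14*(-11))/H = -154/H)
sqrt(A(-204) + V(-222)) = sqrt(-154/(-204) + 221/(-222)) = sqrt(-154*(-1/204) + 221*(-1/222)) = sqrt(77/102 - 221/222) = sqrt(-454/1887) = I*sqrt(856698)/1887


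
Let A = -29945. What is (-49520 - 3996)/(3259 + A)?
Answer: 26758/13343 ≈ 2.0054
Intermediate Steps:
(-49520 - 3996)/(3259 + A) = (-49520 - 3996)/(3259 - 29945) = -53516/(-26686) = -53516*(-1/26686) = 26758/13343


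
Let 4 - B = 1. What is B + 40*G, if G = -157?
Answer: -6277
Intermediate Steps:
B = 3 (B = 4 - 1*1 = 4 - 1 = 3)
B + 40*G = 3 + 40*(-157) = 3 - 6280 = -6277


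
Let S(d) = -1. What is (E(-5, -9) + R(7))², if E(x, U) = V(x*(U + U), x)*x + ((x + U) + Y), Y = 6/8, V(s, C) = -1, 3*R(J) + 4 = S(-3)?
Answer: 14161/144 ≈ 98.340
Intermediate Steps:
R(J) = -5/3 (R(J) = -4/3 + (⅓)*(-1) = -4/3 - ⅓ = -5/3)
Y = ¾ (Y = 6*(⅛) = ¾ ≈ 0.75000)
E(x, U) = ¾ + U (E(x, U) = -x + ((x + U) + ¾) = -x + ((U + x) + ¾) = -x + (¾ + U + x) = ¾ + U)
(E(-5, -9) + R(7))² = ((¾ - 9) - 5/3)² = (-33/4 - 5/3)² = (-119/12)² = 14161/144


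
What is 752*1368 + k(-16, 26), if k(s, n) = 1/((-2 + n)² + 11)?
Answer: 603868033/587 ≈ 1.0287e+6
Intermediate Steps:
k(s, n) = 1/(11 + (-2 + n)²)
752*1368 + k(-16, 26) = 752*1368 + 1/(11 + (-2 + 26)²) = 1028736 + 1/(11 + 24²) = 1028736 + 1/(11 + 576) = 1028736 + 1/587 = 603868033/587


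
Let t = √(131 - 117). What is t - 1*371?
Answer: -371 + √14 ≈ -367.26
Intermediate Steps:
t = √14 ≈ 3.7417
t - 1*371 = √14 - 1*371 = √14 - 371 = -371 + √14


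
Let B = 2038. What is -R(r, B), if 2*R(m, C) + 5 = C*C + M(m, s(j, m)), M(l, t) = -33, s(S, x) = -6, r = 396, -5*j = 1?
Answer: -2076703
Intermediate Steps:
j = -⅕ (j = -⅕*1 = -⅕ ≈ -0.20000)
R(m, C) = -19 + C²/2 (R(m, C) = -5/2 + (C*C - 33)/2 = -5/2 + (C² - 33)/2 = -5/2 + (-33 + C²)/2 = -5/2 + (-33/2 + C²/2) = -19 + C²/2)
-R(r, B) = -(-19 + (½)*2038²) = -(-19 + (½)*4153444) = -(-19 + 2076722) = -1*2076703 = -2076703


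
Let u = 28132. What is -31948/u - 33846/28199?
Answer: -463264331/198323567 ≈ -2.3359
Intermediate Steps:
-31948/u - 33846/28199 = -31948/28132 - 33846/28199 = -31948*1/28132 - 33846*1/28199 = -7987/7033 - 33846/28199 = -463264331/198323567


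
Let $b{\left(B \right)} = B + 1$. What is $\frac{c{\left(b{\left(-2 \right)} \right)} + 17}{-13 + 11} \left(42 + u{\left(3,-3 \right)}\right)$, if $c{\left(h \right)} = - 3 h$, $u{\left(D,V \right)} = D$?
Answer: $-450$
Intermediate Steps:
$b{\left(B \right)} = 1 + B$
$\frac{c{\left(b{\left(-2 \right)} \right)} + 17}{-13 + 11} \left(42 + u{\left(3,-3 \right)}\right) = \frac{- 3 \left(1 - 2\right) + 17}{-13 + 11} \left(42 + 3\right) = \frac{\left(-3\right) \left(-1\right) + 17}{-2} \cdot 45 = \left(3 + 17\right) \left(- \frac{1}{2}\right) 45 = 20 \left(- \frac{1}{2}\right) 45 = \left(-10\right) 45 = -450$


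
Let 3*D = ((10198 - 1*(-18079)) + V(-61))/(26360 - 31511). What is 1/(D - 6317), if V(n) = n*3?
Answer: -15453/97644695 ≈ -0.00015826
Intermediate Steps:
V(n) = 3*n
D = -28094/15453 (D = (((10198 - 1*(-18079)) + 3*(-61))/(26360 - 31511))/3 = (((10198 + 18079) - 183)/(-5151))/3 = ((28277 - 183)*(-1/5151))/3 = (28094*(-1/5151))/3 = (1/3)*(-28094/5151) = -28094/15453 ≈ -1.8180)
1/(D - 6317) = 1/(-28094/15453 - 6317) = 1/(-97644695/15453) = -15453/97644695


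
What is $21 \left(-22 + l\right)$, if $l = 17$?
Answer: $-105$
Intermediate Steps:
$21 \left(-22 + l\right) = 21 \left(-22 + 17\right) = 21 \left(-5\right) = -105$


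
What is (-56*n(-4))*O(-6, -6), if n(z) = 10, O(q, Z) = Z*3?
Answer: 10080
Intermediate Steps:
O(q, Z) = 3*Z
(-56*n(-4))*O(-6, -6) = (-56*10)*(3*(-6)) = -560*(-18) = 10080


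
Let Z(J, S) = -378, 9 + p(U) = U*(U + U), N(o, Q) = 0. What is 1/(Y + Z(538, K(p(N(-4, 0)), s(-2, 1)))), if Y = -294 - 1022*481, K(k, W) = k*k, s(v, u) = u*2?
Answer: -1/492254 ≈ -2.0315e-6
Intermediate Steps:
p(U) = -9 + 2*U**2 (p(U) = -9 + U*(U + U) = -9 + U*(2*U) = -9 + 2*U**2)
s(v, u) = 2*u
K(k, W) = k**2
Y = -491876 (Y = -294 - 491582 = -491876)
1/(Y + Z(538, K(p(N(-4, 0)), s(-2, 1)))) = 1/(-491876 - 378) = 1/(-492254) = -1/492254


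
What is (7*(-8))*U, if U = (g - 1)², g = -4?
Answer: -1400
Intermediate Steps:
U = 25 (U = (-4 - 1)² = (-5)² = 25)
(7*(-8))*U = (7*(-8))*25 = -56*25 = -1400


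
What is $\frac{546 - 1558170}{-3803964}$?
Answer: $\frac{129802}{316997} \approx 0.40947$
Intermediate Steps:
$\frac{546 - 1558170}{-3803964} = \left(546 - 1558170\right) \left(- \frac{1}{3803964}\right) = \left(-1557624\right) \left(- \frac{1}{3803964}\right) = \frac{129802}{316997}$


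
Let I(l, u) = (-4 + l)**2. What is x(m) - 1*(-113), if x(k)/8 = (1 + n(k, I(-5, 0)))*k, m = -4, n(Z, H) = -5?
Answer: 241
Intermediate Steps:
x(k) = -32*k (x(k) = 8*((1 - 5)*k) = 8*(-4*k) = -32*k)
x(m) - 1*(-113) = -32*(-4) - 1*(-113) = 128 + 113 = 241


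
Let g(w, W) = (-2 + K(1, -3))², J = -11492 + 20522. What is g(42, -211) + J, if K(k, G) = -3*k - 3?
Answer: 9094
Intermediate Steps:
K(k, G) = -3 - 3*k
J = 9030
g(w, W) = 64 (g(w, W) = (-2 + (-3 - 3*1))² = (-2 + (-3 - 3))² = (-2 - 6)² = (-8)² = 64)
g(42, -211) + J = 64 + 9030 = 9094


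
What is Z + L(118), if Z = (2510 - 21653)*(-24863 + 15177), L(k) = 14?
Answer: 185419112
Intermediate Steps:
Z = 185419098 (Z = -19143*(-9686) = 185419098)
Z + L(118) = 185419098 + 14 = 185419112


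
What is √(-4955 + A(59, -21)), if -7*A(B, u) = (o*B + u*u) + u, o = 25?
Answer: 2*I*√64015/7 ≈ 72.289*I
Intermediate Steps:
A(B, u) = -25*B/7 - u/7 - u²/7 (A(B, u) = -((25*B + u*u) + u)/7 = -((25*B + u²) + u)/7 = -((u² + 25*B) + u)/7 = -(u + u² + 25*B)/7 = -25*B/7 - u/7 - u²/7)
√(-4955 + A(59, -21)) = √(-4955 + (-25/7*59 - ⅐*(-21) - ⅐*(-21)²)) = √(-4955 + (-1475/7 + 3 - ⅐*441)) = √(-4955 + (-1475/7 + 3 - 63)) = √(-4955 - 1895/7) = √(-36580/7) = 2*I*√64015/7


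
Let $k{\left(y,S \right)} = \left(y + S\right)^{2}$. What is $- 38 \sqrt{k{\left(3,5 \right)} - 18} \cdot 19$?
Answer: $- 722 \sqrt{46} \approx -4896.8$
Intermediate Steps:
$k{\left(y,S \right)} = \left(S + y\right)^{2}$
$- 38 \sqrt{k{\left(3,5 \right)} - 18} \cdot 19 = - 38 \sqrt{\left(5 + 3\right)^{2} - 18} \cdot 19 = - 38 \sqrt{8^{2} - 18} \cdot 19 = - 38 \sqrt{64 - 18} \cdot 19 = - 38 \sqrt{46} \cdot 19 = - 722 \sqrt{46}$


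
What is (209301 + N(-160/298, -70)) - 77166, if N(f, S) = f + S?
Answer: 19677605/149 ≈ 1.3206e+5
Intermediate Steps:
N(f, S) = S + f
(209301 + N(-160/298, -70)) - 77166 = (209301 + (-70 - 160/298)) - 77166 = (209301 + (-70 - 160*1/298)) - 77166 = (209301 + (-70 - 80/149)) - 77166 = (209301 - 10510/149) - 77166 = 31175339/149 - 77166 = 19677605/149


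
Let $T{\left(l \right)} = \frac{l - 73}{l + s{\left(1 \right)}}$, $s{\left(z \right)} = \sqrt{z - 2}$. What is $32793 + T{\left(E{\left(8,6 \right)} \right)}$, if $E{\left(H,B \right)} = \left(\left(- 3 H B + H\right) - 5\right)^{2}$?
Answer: $\frac{6480981768657}{197627081} - \frac{9904 i}{197627081} \approx 32794.0 - 5.0115 \cdot 10^{-5} i$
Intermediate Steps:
$s{\left(z \right)} = \sqrt{-2 + z}$
$E{\left(H,B \right)} = \left(-5 + H - 3 B H\right)^{2}$ ($E{\left(H,B \right)} = \left(\left(- 3 B H + H\right) - 5\right)^{2} = \left(\left(H - 3 B H\right) - 5\right)^{2} = \left(-5 + H - 3 B H\right)^{2}$)
$T{\left(l \right)} = \frac{-73 + l}{i + l}$ ($T{\left(l \right)} = \frac{l - 73}{l + \sqrt{-2 + 1}} = \frac{-73 + l}{l + \sqrt{-1}} = \frac{-73 + l}{l + i} = \frac{-73 + l}{i + l}$)
$32793 + T{\left(E{\left(8,6 \right)} \right)} = 32793 + \frac{-73 + \left(5 - 8 + 3 \cdot 6 \cdot 8\right)^{2}}{i + \left(5 - 8 + 3 \cdot 6 \cdot 8\right)^{2}} = 32793 + \frac{-73 + \left(5 - 8 + 144\right)^{2}}{i + \left(5 - 8 + 144\right)^{2}} = 32793 + \frac{-73 + 141^{2}}{i + 141^{2}} = 32793 + \frac{-73 + 19881}{i + 19881} = 32793 + \frac{1}{19881 + i} 19808 = 32793 + \frac{19881 - i}{395254162} \cdot 19808 = 32793 + \frac{9904 \left(19881 - i\right)}{197627081}$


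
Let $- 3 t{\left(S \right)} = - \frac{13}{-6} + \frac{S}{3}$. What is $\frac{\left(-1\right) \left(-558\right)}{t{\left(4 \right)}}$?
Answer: $- \frac{3348}{7} \approx -478.29$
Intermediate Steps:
$t{\left(S \right)} = - \frac{13}{18} - \frac{S}{9}$ ($t{\left(S \right)} = - \frac{- \frac{13}{-6} + \frac{S}{3}}{3} = - \frac{\left(-13\right) \left(- \frac{1}{6}\right) + S \frac{1}{3}}{3} = - \frac{\frac{13}{6} + \frac{S}{3}}{3} = - \frac{13}{18} - \frac{S}{9}$)
$\frac{\left(-1\right) \left(-558\right)}{t{\left(4 \right)}} = \frac{\left(-1\right) \left(-558\right)}{- \frac{13}{18} - \frac{4}{9}} = \frac{558}{- \frac{13}{18} - \frac{4}{9}} = \frac{558}{- \frac{7}{6}} = 558 \left(- \frac{6}{7}\right) = - \frac{3348}{7}$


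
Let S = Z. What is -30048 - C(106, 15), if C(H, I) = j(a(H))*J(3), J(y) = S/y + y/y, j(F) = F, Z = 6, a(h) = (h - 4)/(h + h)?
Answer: -3185241/106 ≈ -30049.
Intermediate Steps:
a(h) = (-4 + h)/(2*h) (a(h) = (-4 + h)/((2*h)) = (-4 + h)*(1/(2*h)) = (-4 + h)/(2*h))
S = 6
J(y) = 1 + 6/y (J(y) = 6/y + y/y = 6/y + 1 = 1 + 6/y)
C(H, I) = 3*(-4 + H)/(2*H) (C(H, I) = ((-4 + H)/(2*H))*((6 + 3)/3) = ((-4 + H)/(2*H))*((1/3)*9) = ((-4 + H)/(2*H))*3 = 3*(-4 + H)/(2*H))
-30048 - C(106, 15) = -30048 - (3/2 - 6/106) = -30048 - (3/2 - 6*1/106) = -30048 - (3/2 - 3/53) = -30048 - 1*153/106 = -30048 - 153/106 = -3185241/106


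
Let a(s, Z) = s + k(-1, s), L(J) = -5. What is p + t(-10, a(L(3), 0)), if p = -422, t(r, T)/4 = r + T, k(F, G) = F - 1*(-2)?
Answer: -478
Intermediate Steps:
k(F, G) = 2 + F (k(F, G) = F + 2 = 2 + F)
a(s, Z) = 1 + s (a(s, Z) = s + (2 - 1) = s + 1 = 1 + s)
t(r, T) = 4*T + 4*r (t(r, T) = 4*(r + T) = 4*(T + r) = 4*T + 4*r)
p + t(-10, a(L(3), 0)) = -422 + (4*(1 - 5) + 4*(-10)) = -422 + (4*(-4) - 40) = -422 + (-16 - 40) = -422 - 56 = -478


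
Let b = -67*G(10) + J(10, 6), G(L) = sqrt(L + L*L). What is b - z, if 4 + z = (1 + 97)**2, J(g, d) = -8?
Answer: -9608 - 67*sqrt(110) ≈ -10311.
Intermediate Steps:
z = 9600 (z = -4 + (1 + 97)**2 = -4 + 98**2 = -4 + 9604 = 9600)
G(L) = sqrt(L + L**2)
b = -8 - 67*sqrt(110) (b = -67*sqrt(10)*sqrt(1 + 10) - 8 = -67*sqrt(110) - 8 = -8 - 67*sqrt(110) ≈ -710.70)
b - z = (-8 - 67*sqrt(110)) - 1*9600 = (-8 - 67*sqrt(110)) - 9600 = -9608 - 67*sqrt(110)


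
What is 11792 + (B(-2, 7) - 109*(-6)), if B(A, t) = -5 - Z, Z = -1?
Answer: 12442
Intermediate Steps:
B(A, t) = -4 (B(A, t) = -5 - 1*(-1) = -5 + 1 = -4)
11792 + (B(-2, 7) - 109*(-6)) = 11792 + (-4 - 109*(-6)) = 11792 + (-4 + 654) = 11792 + 650 = 12442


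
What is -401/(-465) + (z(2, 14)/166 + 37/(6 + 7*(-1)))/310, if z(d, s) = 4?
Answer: 57359/77190 ≈ 0.74309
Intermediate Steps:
-401/(-465) + (z(2, 14)/166 + 37/(6 + 7*(-1)))/310 = -401/(-465) + (4/166 + 37/(6 + 7*(-1)))/310 = -401*(-1/465) + (4*(1/166) + 37/(6 - 7))*(1/310) = 401/465 + (2/83 + 37/(-1))*(1/310) = 401/465 + (2/83 + 37*(-1))*(1/310) = 401/465 + (2/83 - 37)*(1/310) = 401/465 - 3069/83*1/310 = 401/465 - 99/830 = 57359/77190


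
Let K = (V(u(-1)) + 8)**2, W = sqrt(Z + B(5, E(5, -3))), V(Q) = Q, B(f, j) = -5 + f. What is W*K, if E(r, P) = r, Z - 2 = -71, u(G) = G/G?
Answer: 81*I*sqrt(69) ≈ 672.84*I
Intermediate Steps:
u(G) = 1
Z = -69 (Z = 2 - 71 = -69)
W = I*sqrt(69) (W = sqrt(-69 + (-5 + 5)) = sqrt(-69 + 0) = sqrt(-69) = I*sqrt(69) ≈ 8.3066*I)
K = 81 (K = (1 + 8)**2 = 9**2 = 81)
W*K = (I*sqrt(69))*81 = 81*I*sqrt(69)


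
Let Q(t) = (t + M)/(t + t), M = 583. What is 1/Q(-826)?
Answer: 1652/243 ≈ 6.7984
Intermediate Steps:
Q(t) = (583 + t)/(2*t) (Q(t) = (t + 583)/(t + t) = (583 + t)/((2*t)) = (583 + t)*(1/(2*t)) = (583 + t)/(2*t))
1/Q(-826) = 1/((½)*(583 - 826)/(-826)) = 1/((½)*(-1/826)*(-243)) = 1/(243/1652) = 1652/243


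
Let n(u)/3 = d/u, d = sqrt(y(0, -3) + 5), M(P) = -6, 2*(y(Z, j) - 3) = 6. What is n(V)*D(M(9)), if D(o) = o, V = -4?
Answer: 9*sqrt(11)/2 ≈ 14.925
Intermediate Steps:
y(Z, j) = 6 (y(Z, j) = 3 + (1/2)*6 = 3 + 3 = 6)
d = sqrt(11) (d = sqrt(6 + 5) = sqrt(11) ≈ 3.3166)
n(u) = 3*sqrt(11)/u (n(u) = 3*(sqrt(11)/u) = 3*sqrt(11)/u)
n(V)*D(M(9)) = (3*sqrt(11)/(-4))*(-6) = (3*sqrt(11)*(-1/4))*(-6) = -3*sqrt(11)/4*(-6) = 9*sqrt(11)/2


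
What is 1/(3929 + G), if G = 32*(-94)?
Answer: 1/921 ≈ 0.0010858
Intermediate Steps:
G = -3008
1/(3929 + G) = 1/(3929 - 3008) = 1/921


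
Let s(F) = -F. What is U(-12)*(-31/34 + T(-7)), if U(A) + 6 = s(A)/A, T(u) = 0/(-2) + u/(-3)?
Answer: -1015/102 ≈ -9.9510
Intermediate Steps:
T(u) = -u/3 (T(u) = 0*(-½) + u*(-⅓) = 0 - u/3 = -u/3)
U(A) = -7 (U(A) = -6 + (-A)/A = -6 - 1 = -7)
U(-12)*(-31/34 + T(-7)) = -7*(-31/34 - ⅓*(-7)) = -7*(-31*1/34 + 7/3) = -7*(-31/34 + 7/3) = -7*145/102 = -1015/102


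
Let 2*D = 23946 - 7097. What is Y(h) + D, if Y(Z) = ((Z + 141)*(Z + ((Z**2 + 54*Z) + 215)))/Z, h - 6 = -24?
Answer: 34519/3 ≈ 11506.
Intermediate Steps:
D = 16849/2 (D = (23946 - 7097)/2 = (1/2)*16849 = 16849/2 ≈ 8424.5)
h = -18 (h = 6 - 24 = -18)
Y(Z) = (141 + Z)*(215 + Z**2 + 55*Z)/Z (Y(Z) = ((141 + Z)*(Z + (215 + Z**2 + 54*Z)))/Z = ((141 + Z)*(215 + Z**2 + 55*Z))/Z = (141 + Z)*(215 + Z**2 + 55*Z)/Z)
Y(h) + D = (7970 + (-18)**2 + 196*(-18) + 30315/(-18)) + 16849/2 = (7970 + 324 - 3528 + 30315*(-1/18)) + 16849/2 = (7970 + 324 - 3528 - 10105/6) + 16849/2 = 18491/6 + 16849/2 = 34519/3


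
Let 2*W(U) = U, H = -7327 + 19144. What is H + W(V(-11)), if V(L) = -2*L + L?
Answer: 23645/2 ≈ 11823.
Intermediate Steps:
V(L) = -L
H = 11817
W(U) = U/2
H + W(V(-11)) = 11817 + (-1*(-11))/2 = 11817 + (½)*11 = 11817 + 11/2 = 23645/2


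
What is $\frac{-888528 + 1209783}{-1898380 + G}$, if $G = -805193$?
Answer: $- \frac{35695}{300397} \approx -0.11883$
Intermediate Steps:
$\frac{-888528 + 1209783}{-1898380 + G} = \frac{-888528 + 1209783}{-1898380 - 805193} = \frac{321255}{-2703573} = 321255 \left(- \frac{1}{2703573}\right) = - \frac{35695}{300397}$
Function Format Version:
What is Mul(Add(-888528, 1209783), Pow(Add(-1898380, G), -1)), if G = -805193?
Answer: Rational(-35695, 300397) ≈ -0.11883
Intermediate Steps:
Mul(Add(-888528, 1209783), Pow(Add(-1898380, G), -1)) = Mul(Add(-888528, 1209783), Pow(Add(-1898380, -805193), -1)) = Mul(321255, Pow(-2703573, -1)) = Mul(321255, Rational(-1, 2703573)) = Rational(-35695, 300397)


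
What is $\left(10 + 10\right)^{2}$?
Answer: $400$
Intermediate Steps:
$\left(10 + 10\right)^{2} = 20^{2} = 400$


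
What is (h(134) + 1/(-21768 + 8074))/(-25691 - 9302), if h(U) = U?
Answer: -1834995/479194142 ≈ -0.0038293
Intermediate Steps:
(h(134) + 1/(-21768 + 8074))/(-25691 - 9302) = (134 + 1/(-21768 + 8074))/(-25691 - 9302) = (134 + 1/(-13694))/(-34993) = (134 - 1/13694)*(-1/34993) = (1834995/13694)*(-1/34993) = -1834995/479194142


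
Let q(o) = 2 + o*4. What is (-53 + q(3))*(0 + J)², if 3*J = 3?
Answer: -39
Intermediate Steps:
J = 1 (J = (⅓)*3 = 1)
q(o) = 2 + 4*o
(-53 + q(3))*(0 + J)² = (-53 + (2 + 4*3))*(0 + 1)² = (-53 + (2 + 12))*1² = (-53 + 14)*1 = -39*1 = -39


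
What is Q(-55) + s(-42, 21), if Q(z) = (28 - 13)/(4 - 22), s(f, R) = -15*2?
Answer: -185/6 ≈ -30.833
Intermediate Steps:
s(f, R) = -30
Q(z) = -⅚ (Q(z) = 15/(-18) = 15*(-1/18) = -⅚)
Q(-55) + s(-42, 21) = -⅚ - 30 = -185/6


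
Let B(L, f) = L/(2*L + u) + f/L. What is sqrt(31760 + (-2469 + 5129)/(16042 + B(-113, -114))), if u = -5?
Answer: 2*sqrt(1392520979065742824895)/418783429 ≈ 178.21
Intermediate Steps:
B(L, f) = L/(-5 + 2*L) + f/L (B(L, f) = L/(2*L - 5) + f/L = L/(-5 + 2*L) + f/L)
sqrt(31760 + (-2469 + 5129)/(16042 + B(-113, -114))) = sqrt(31760 + (-2469 + 5129)/(16042 + ((-113)**2 - 5*(-114) + 2*(-113)*(-114))/((-113)*(-5 + 2*(-113))))) = sqrt(31760 + 2660/(16042 - (12769 + 570 + 25764)/(113*(-5 - 226)))) = sqrt(31760 + 2660/(16042 - 1/113*39103/(-231))) = sqrt(31760 + 2660/(16042 - 1/113*(-1/231)*39103)) = sqrt(31760 + 2660/(16042 + 39103/26103)) = sqrt(31760 + 2660/(418783429/26103)) = sqrt(31760 + 2660*(26103/418783429)) = sqrt(31760 + 69433980/418783429) = sqrt(13300631139020/418783429) = 2*sqrt(1392520979065742824895)/418783429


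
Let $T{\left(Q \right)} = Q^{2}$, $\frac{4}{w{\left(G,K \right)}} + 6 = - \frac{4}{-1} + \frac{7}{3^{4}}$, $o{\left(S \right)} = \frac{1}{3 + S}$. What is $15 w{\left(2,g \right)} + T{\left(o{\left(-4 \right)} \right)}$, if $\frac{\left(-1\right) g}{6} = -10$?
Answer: $- \frac{941}{31} \approx -30.355$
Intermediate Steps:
$g = 60$ ($g = \left(-6\right) \left(-10\right) = 60$)
$w{\left(G,K \right)} = - \frac{324}{155}$ ($w{\left(G,K \right)} = \frac{4}{-6 + \left(- \frac{4}{-1} + \frac{7}{3^{4}}\right)} = \frac{4}{-6 + \left(\left(-4\right) \left(-1\right) + \frac{7}{81}\right)} = \frac{4}{-6 + \left(4 + 7 \cdot \frac{1}{81}\right)} = \frac{4}{-6 + \left(4 + \frac{7}{81}\right)} = \frac{4}{-6 + \frac{331}{81}} = \frac{4}{- \frac{155}{81}} = 4 \left(- \frac{81}{155}\right) = - \frac{324}{155}$)
$15 w{\left(2,g \right)} + T{\left(o{\left(-4 \right)} \right)} = 15 \left(- \frac{324}{155}\right) + \left(\frac{1}{3 - 4}\right)^{2} = - \frac{972}{31} + \left(\frac{1}{-1}\right)^{2} = - \frac{972}{31} + \left(-1\right)^{2} = - \frac{972}{31} + 1 = - \frac{941}{31}$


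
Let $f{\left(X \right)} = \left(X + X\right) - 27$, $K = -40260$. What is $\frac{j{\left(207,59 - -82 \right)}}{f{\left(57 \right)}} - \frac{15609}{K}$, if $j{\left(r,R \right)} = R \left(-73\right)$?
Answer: $- \frac{4172103}{35380} \approx -117.92$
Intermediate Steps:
$j{\left(r,R \right)} = - 73 R$
$f{\left(X \right)} = -27 + 2 X$ ($f{\left(X \right)} = 2 X - 27 = -27 + 2 X$)
$\frac{j{\left(207,59 - -82 \right)}}{f{\left(57 \right)}} - \frac{15609}{K} = \frac{\left(-73\right) \left(59 - -82\right)}{-27 + 2 \cdot 57} - \frac{15609}{-40260} = \frac{\left(-73\right) \left(59 + 82\right)}{-27 + 114} - - \frac{473}{1220} = \frac{\left(-73\right) 141}{87} + \frac{473}{1220} = \left(-10293\right) \frac{1}{87} + \frac{473}{1220} = - \frac{3431}{29} + \frac{473}{1220} = - \frac{4172103}{35380}$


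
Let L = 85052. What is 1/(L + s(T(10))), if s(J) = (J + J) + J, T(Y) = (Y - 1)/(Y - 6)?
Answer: 4/340235 ≈ 1.1757e-5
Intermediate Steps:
T(Y) = (-1 + Y)/(-6 + Y)
s(J) = 3*J (s(J) = 2*J + J = 3*J)
1/(L + s(T(10))) = 1/(85052 + 3*((-1 + 10)/(-6 + 10))) = 1/(85052 + 3*(9/4)) = 1/(85052 + 27/4) = 1/(340235/4) = 4/340235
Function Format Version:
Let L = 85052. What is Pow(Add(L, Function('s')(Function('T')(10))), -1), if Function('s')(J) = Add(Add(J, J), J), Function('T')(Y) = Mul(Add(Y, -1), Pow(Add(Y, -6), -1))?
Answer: Rational(4, 340235) ≈ 1.1757e-5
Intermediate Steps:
Function('T')(Y) = Mul(Pow(Add(-6, Y), -1), Add(-1, Y)) (Function('T')(Y) = Mul(Add(-1, Y), Pow(Add(-6, Y), -1)) = Mul(Pow(Add(-6, Y), -1), Add(-1, Y)))
Function('s')(J) = Mul(3, J) (Function('s')(J) = Add(Mul(2, J), J) = Mul(3, J))
Pow(Add(L, Function('s')(Function('T')(10))), -1) = Pow(Add(85052, Mul(3, Mul(Pow(Add(-6, 10), -1), Add(-1, 10)))), -1) = Pow(Add(85052, Mul(3, Mul(Pow(4, -1), 9))), -1) = Pow(Add(85052, Mul(3, Mul(Rational(1, 4), 9))), -1) = Pow(Add(85052, Mul(3, Rational(9, 4))), -1) = Pow(Add(85052, Rational(27, 4)), -1) = Pow(Rational(340235, 4), -1) = Rational(4, 340235)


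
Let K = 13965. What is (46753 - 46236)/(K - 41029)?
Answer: -517/27064 ≈ -0.019103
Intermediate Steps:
(46753 - 46236)/(K - 41029) = (46753 - 46236)/(13965 - 41029) = 517/(-27064) = 517*(-1/27064) = -517/27064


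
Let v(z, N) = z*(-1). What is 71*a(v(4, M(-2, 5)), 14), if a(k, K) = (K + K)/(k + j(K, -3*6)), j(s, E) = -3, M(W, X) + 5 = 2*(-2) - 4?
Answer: -284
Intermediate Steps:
M(W, X) = -13 (M(W, X) = -5 + (2*(-2) - 4) = -5 + (-4 - 4) = -5 - 8 = -13)
v(z, N) = -z
a(k, K) = 2*K/(-3 + k) (a(k, K) = (K + K)/(k - 3) = (2*K)/(-3 + k) = 2*K/(-3 + k))
71*a(v(4, M(-2, 5)), 14) = 71*(2*14/(-3 - 1*4)) = 71*(2*14/(-3 - 4)) = 71*(2*14/(-7)) = 71*(2*14*(-⅐)) = 71*(-4) = -284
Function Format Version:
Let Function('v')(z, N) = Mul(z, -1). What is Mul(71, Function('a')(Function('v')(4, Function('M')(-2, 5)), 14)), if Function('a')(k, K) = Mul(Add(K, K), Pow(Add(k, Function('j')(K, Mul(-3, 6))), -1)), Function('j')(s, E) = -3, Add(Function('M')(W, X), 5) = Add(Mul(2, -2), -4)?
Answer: -284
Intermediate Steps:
Function('M')(W, X) = -13 (Function('M')(W, X) = Add(-5, Add(Mul(2, -2), -4)) = Add(-5, Add(-4, -4)) = Add(-5, -8) = -13)
Function('v')(z, N) = Mul(-1, z)
Function('a')(k, K) = Mul(2, K, Pow(Add(-3, k), -1)) (Function('a')(k, K) = Mul(Add(K, K), Pow(Add(k, -3), -1)) = Mul(Mul(2, K), Pow(Add(-3, k), -1)) = Mul(2, K, Pow(Add(-3, k), -1)))
Mul(71, Function('a')(Function('v')(4, Function('M')(-2, 5)), 14)) = Mul(71, Mul(2, 14, Pow(Add(-3, Mul(-1, 4)), -1))) = Mul(71, Mul(2, 14, Pow(Add(-3, -4), -1))) = Mul(71, Mul(2, 14, Pow(-7, -1))) = Mul(71, Mul(2, 14, Rational(-1, 7))) = Mul(71, -4) = -284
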